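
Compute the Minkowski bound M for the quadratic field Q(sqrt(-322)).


d = -322, d mod 4 = 2, so disc(K) = 4d = -1288; |disc(K)| = 1288
Imaginary quadratic field, so n = 2, s = r2 = 1, r1 = 0
M = (n!/n^n) * (4/pi)^s * sqrt(|disc(K)|) = (2!/2^2) * (4/pi)^1 * sqrt(1288)
= 0.5 * 1.273240 * 35.888717
= 22.8475

22.8475


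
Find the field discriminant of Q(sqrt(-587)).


For K = Q(sqrt(d)) with d squarefree: disc(K) = d if d = 1 mod 4, and disc(K) = 4d if d = 2 or 3 mod 4.
Here d = -587, and d mod 4 = 1.
d = 1 mod 4 (O_K = Z[(1+sqrt(d))/2]), so disc(K) = d = -587

-587


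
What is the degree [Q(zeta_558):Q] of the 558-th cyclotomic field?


The degree equals Euler's totient phi(558).
558 = 2 * 3^2 * 31
phi(558) = 180

180


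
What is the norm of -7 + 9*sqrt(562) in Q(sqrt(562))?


N(a + b*sqrt(d)) = a^2 - d*b^2
= (-7)^2 - (562)*(9)^2
= 49 - 45522
= -45473

-45473


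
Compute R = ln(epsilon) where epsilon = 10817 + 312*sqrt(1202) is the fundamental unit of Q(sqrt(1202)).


epsilon = 10817 + 312*sqrt(1202)
= 21634.0000
R = ln(21634.0000)
= 9.9820

9.9820


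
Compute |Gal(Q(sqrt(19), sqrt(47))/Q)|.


The 2 square roots of distinct primes are multiplicatively independent over Q,
so [K:Q] = 2^2 and Gal(K/Q) is isomorphic to (Z/2Z)^2.
|Gal| = 2^2 = 4

4


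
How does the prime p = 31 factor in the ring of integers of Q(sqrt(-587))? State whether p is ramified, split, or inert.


K = Q(sqrt(-587)). Since d mod 4 = 1, disc(K) = -587.
Check p | disc: -587 mod 31 = 2.
p does not divide disc. Compute Legendre symbol (d/p):
2^((31-1)/2) mod 31 = 1
(d/p) = 1, so p splits: (p) = P*P' with e=1, f=1, g=2.
Therefore p is split.

split


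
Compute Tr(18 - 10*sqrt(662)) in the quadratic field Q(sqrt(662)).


Tr(a + b*sqrt(d)) = (a + b*sqrt(d)) + (a - b*sqrt(d)) = 2a
= 2 * (18)
= 36

36


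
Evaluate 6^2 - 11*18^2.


x^2 - d*y^2
= 6^2 - 11*18^2
= 36 - 3564
= -3528

-3528


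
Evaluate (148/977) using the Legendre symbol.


p = 977 is prime, so compute (148/977) with the reciprocity algorithm (Jacobi-symbol steps: pull out 2s via (2/n), flip via reciprocity, reduce):
  pull out 2: (2/977) = +1  (since 977 mod 8 = 1)
  pull out 2: (2/977) = +1  (since 977 mod 8 = 1)
  reciprocity: (37/977) -> +(977/37)
  reduce: (15/37)
  reciprocity: (15/37) -> +(37/15)
  reduce: (7/15)
  reciprocity: (7/15) -> -(15/7)
  reduce: (1/7)
  (1/7) = 1
Product of signs = -1
(148/977) = -1

-1


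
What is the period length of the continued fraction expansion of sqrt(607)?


Run the CF algorithm for sqrt(607).
a_0 = floor(sqrt(607)) = 24; set m_0=0, q_0=1.
Recurrence: m' = q*a - m,  q' = (d - m'^2)/q,  a' = floor((a_0 + m')/q').
  step 1: m=24, q=31, a=1
  step 2: m=7, q=18, a=1
  step 3: m=11, q=27, a=1
  step 4: m=16, q=13, a=3
  step 5: m=23, q=6, a=7
  step 6: m=19, q=41, a=1
  step 7: m=22, q=3, a=15
  step 8: m=23, q=26, a=1
  step 9: m=3, q=23, a=1
  step 10: m=20, q=9, a=4
  step 11: m=16, q=39, a=1
  step 12: m=23, q=2, a=23
  step 13: m=23, q=39, a=1
  step 14: m=16, q=9, a=4
  step 15: m=20, q=23, a=1
  step 16: m=3, q=26, a=1
  step 17: m=23, q=3, a=15
  step 18: m=22, q=41, a=1
  step 19: m=19, q=6, a=7
  step 20: m=23, q=13, a=3
  step 21: m=16, q=27, a=1
  step 22: m=11, q=18, a=1
  step 23: m=7, q=31, a=1
  step 24: m=24, q=1, a=48
a_24 = 2*a_0 = 48, so the period closes here.
sqrt(607) = [24; 1, 1, 1, 3, 7, 1, 15, 1, 1, 4, 1, 23, 1, 4, 1, 1, 15, 1, 7, 3, 1, 1, 1, 48]
Period length = 24

24


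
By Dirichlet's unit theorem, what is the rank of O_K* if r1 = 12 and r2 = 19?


By Dirichlet's unit theorem:
rank = r1 + r2 - 1
= 12 + 19 - 1
= 30

30


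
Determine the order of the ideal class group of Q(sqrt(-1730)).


K = Q(sqrt(-1730)). d mod 4 = 2, so D = disc(K) = 4d = -6920
h(K) equals the number of primitive reduced positive-definite forms (a, b, c) = a*x^2 + b*x*y + c*y^2 with b^2 - 4ac = D,
where reduced means |b| <= a <= c, with b >= 0 whenever |b| = a or a = c, and primitive means gcd(a, b, c) = 1.
Reduced forces 3a^2 <= |D| = 6920, so 1 <= a <= 48; b must have the parity of D, and c = (b^2 - D)/(4a) must be an integer >= a.
Enumerate a = 1..48, b in [-a, a]:
  a=1: (1, 0, 1730)  [1]
  a=2: (2, 0, 865)  [1]
  a=3: (3, -2, 577), (3, 2, 577)  [2]
  a=4: none
  a=5: (5, 0, 346)  [1]
  a=6: (6, -4, 289), (6, 4, 289)  [2]
  a=7..8: none
  a=9: (9, -8, 194), (9, 8, 194)  [2]
  a=10: (10, 0, 173)  [1]
  a=11..12: none
  a=13: (13, -10, 135), (13, 10, 135)  [2]
  a=14: none
  a=15: (15, -10, 117), (15, 10, 117)  [2]
  a=16: none
  a=17: (17, -4, 102), (17, 4, 102)  [2]
  a=18: (18, -8, 97), (18, 8, 97)  [2]
  a=19..22: none
  a=23: (23, -16, 78), (23, 16, 78)  [2]
  a=24..25: none
  a=26: (26, -16, 69), (26, 16, 69)  [2]
  a=27: (27, -10, 65), (27, 10, 65)  [2]
  a=28..29: none
  a=30: (30, -20, 61), (30, 20, 61)  [2]
  a=31..33: none
  a=34: (34, -4, 51), (34, 4, 51)  [2]
  a=35..36: none
  a=37: (37, -6, 47), (37, 6, 47)  [2]
  a=38: none
  a=39: (39, -16, 46), (39, -10, 45), (39, 10, 45), (39, 16, 46)  [4]
  a=40: none
  a=41: (41, -38, 51), (41, 38, 51)  [2]
  a=42..48: none
Total reduced forms: 1 + 1 + 2 + 1 + 2 + 2 + 1 + 2 + 2 + 2 + 2 + 2 + 2 + 2 + 2 + 2 + 2 + 4 + 2 = 36
h = 36

36


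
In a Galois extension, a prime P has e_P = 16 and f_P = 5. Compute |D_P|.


|D_P| = e * f
= 16 * 5
= 80

80


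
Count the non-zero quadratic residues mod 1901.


For prime p, the number of non-zero quadratic residues is (p-1)/2.
= (1901-1)/2
= 950

950


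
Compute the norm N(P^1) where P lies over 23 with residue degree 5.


N(P^a) = p^(a*f)
= 23^(1*5)
= 23^5
= 6436343

6436343


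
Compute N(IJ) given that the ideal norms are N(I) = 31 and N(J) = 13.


N(IJ) = N(I) * N(J)
= 31 * 13
= 403

403


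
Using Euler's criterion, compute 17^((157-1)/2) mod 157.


p = 157 is prime and the exponent is (p-1)/2 = 78, so by Euler's criterion 17^78 = (17/157) = +1 or -1 mod 157.
Compute by square-and-multiply:
  78 = 64 + 8 + 4 + 2 (binary 1001110)
  Repeated squaring mod 157: 17^1 = 17, 17^2 = 132, 17^4 = 154, 17^8 = 9, 17^16 = 81, 17^32 = 124, 17^64 = 147
  17^78 = 17^64 * 17^8 * 17^4 * 17^2 = 147 * 9 * 154 * 132 mod 157
    147 * 9 = 1323 = 67 mod 157
    67 * 154 = 10318 = 113 mod 157
    113 * 132 = 14916 = 1 mod 157
  17^78 = 1 mod 157
Result 1: 17 is a quadratic residue mod 157.
17^78 mod 157 = 1

1


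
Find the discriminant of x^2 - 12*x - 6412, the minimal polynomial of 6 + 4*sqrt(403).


The element 6 + 4*sqrt(403) has minimal polynomial:
x^2 - 12*x - 6412
Discriminant = (-12)^2 - 4*(-6412)
= 144 + 25648
= 25792

25792


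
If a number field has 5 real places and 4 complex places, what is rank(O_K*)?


By Dirichlet's unit theorem:
rank = r1 + r2 - 1
= 5 + 4 - 1
= 8

8


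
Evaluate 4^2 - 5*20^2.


x^2 - d*y^2
= 4^2 - 5*20^2
= 16 - 2000
= -1984

-1984


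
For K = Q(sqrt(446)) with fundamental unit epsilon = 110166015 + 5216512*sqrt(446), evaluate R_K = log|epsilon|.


epsilon = 110166015 + 5216512*sqrt(446)
= 2.2033e+08
R = ln(2.2033e+08)
= 19.2106

19.2106


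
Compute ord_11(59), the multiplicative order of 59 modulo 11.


We want ord_11(59), the smallest k >= 1 with 59^k = 1 mod 11.
n = 11 = 11, phi(11) = 10; the order divides phi(n).
Divisors of 10: 1, 2, 5, 10
Repeated squaring mod 11: 59^1 = 4, 59^2 = 5, 59^4 = 3, 59^8 = 9
Test divisors in increasing order:
  k=1: 59^1 = 4 mod 11
  k=2: 59^2 = 5 mod 11
  k=5: 59^5 = 3 * 4 = 1 mod 11  <- first divisor giving 1
Order = 5

5


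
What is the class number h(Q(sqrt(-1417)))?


K = Q(sqrt(-1417)). d mod 4 = 3, so D = disc(K) = 4d = -5668
h(K) equals the number of primitive reduced positive-definite forms (a, b, c) = a*x^2 + b*x*y + c*y^2 with b^2 - 4ac = D,
where reduced means |b| <= a <= c, with b >= 0 whenever |b| = a or a = c, and primitive means gcd(a, b, c) = 1.
Reduced forces 3a^2 <= |D| = 5668, so 1 <= a <= 43; b must have the parity of D, and c = (b^2 - D)/(4a) must be an integer >= a.
Enumerate a = 1..43, b in [-a, a]:
  a=1: (1, 0, 1417)  [1]
  a=2: (2, 2, 709)  [1]
  a=3..6: none
  a=7: (7, -4, 203), (7, 4, 203)  [2]
  a=8..12: none
  a=13: (13, 0, 109)  [1]
  a=14: (14, -10, 103), (14, 10, 103)  [2]
  a=15..22: none
  a=23: (23, -6, 62), (23, 6, 62)  [2]
  a=24..25: none
  a=26: (26, 26, 61)  [1]
  a=27..28: none
  a=29: (29, -4, 49), (29, 4, 49)  [2]
  a=30: none
  a=31: (31, -6, 46), (31, 6, 46)  [2]
  a=32..36: none
  a=37: (37, -20, 41), (37, 20, 41)  [2]
  a=38..43: none
Total reduced forms: 1 + 1 + 2 + 1 + 2 + 2 + 1 + 2 + 2 + 2 = 16
h = 16

16


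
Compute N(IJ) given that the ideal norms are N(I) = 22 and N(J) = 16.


N(IJ) = N(I) * N(J)
= 22 * 16
= 352

352


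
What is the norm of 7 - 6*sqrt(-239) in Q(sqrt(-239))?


N(a + b*sqrt(d)) = a^2 - d*b^2
= (7)^2 - (-239)*(-6)^2
= 49 + 8604
= 8653

8653


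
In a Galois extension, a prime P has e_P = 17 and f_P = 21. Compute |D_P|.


|D_P| = e * f
= 17 * 21
= 357

357


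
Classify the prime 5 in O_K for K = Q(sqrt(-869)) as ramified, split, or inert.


K = Q(sqrt(-869)). Since d mod 4 = 3, disc(K) = -3476.
Check p | disc: -3476 mod 5 = 4.
p does not divide disc. Compute Legendre symbol (d/p):
1^((5-1)/2) mod 5 = 1
(d/p) = 1, so p splits: (p) = P*P' with e=1, f=1, g=2.
Therefore p is split.

split


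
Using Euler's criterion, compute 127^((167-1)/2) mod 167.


p = 167 is prime and the exponent is (p-1)/2 = 83, so by Euler's criterion 127^83 = (127/167) = +1 or -1 mod 167.
Compute by square-and-multiply:
  83 = 64 + 16 + 2 + 1 (binary 1010011)
  Repeated squaring mod 167: 127^1 = 127, 127^2 = 97, 127^4 = 57, 127^8 = 76, 127^16 = 98, 127^32 = 85, 127^64 = 44
  127^83 = 127^64 * 127^16 * 127^2 * 127^1 = 44 * 98 * 97 * 127 mod 167
    44 * 98 = 4312 = 137 mod 167
    137 * 97 = 13289 = 96 mod 167
    96 * 127 = 12192 = 1 mod 167
  127^83 = 1 mod 167
Result 1: 127 is a quadratic residue mod 167.
127^83 mod 167 = 1

1


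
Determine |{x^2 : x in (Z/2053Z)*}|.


For prime p, the number of non-zero quadratic residues is (p-1)/2.
= (2053-1)/2
= 1026

1026


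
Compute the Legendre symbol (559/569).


p = 569 is prime, so compute (559/569) with the reciprocity algorithm (Jacobi-symbol steps: pull out 2s via (2/n), flip via reciprocity, reduce):
  reciprocity: (559/569) -> +(569/559)
  reduce: (10/559)
  pull out 2: (2/559) = +1  (since 559 mod 8 = 7)
  reciprocity: (5/559) -> +(559/5)
  reduce: (4/5)
  pull out 2: (2/5) = -1  (since 5 mod 8 = 5)
  pull out 2: (2/5) = -1  (since 5 mod 8 = 5)
  (1/5) = 1
Product of signs = 1
(559/569) = 1

1


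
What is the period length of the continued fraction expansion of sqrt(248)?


Run the CF algorithm for sqrt(248).
a_0 = floor(sqrt(248)) = 15; set m_0=0, q_0=1.
Recurrence: m' = q*a - m,  q' = (d - m'^2)/q,  a' = floor((a_0 + m')/q').
  step 1: m=15, q=23, a=1
  step 2: m=8, q=8, a=2
  step 3: m=8, q=23, a=1
  step 4: m=15, q=1, a=30
a_4 = 2*a_0 = 30, so the period closes here.
sqrt(248) = [15; 1, 2, 1, 30]
Period length = 4

4


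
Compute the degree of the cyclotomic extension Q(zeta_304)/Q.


The degree equals Euler's totient phi(304).
304 = 2^4 * 19
phi(304) = 144

144


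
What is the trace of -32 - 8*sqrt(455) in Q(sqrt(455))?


Tr(a + b*sqrt(d)) = (a + b*sqrt(d)) + (a - b*sqrt(d)) = 2a
= 2 * (-32)
= -64

-64


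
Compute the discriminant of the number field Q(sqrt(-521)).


For K = Q(sqrt(d)) with d squarefree: disc(K) = d if d = 1 mod 4, and disc(K) = 4d if d = 2 or 3 mod 4.
Here d = -521, and d mod 4 = 3.
d = 3 mod 4, not 1 (O_K = Z[sqrt(d)]), so disc(K) = 4d = 4 * (-521) = -2084

-2084


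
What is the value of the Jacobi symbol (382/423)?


Compute (382/423) via quadratic reciprocity:
  pull out 2: (2/423) = +1  (since 423 mod 8 = 7)
  reciprocity: (191/423) -> -(423/191)
  reduce: (41/191)
  reciprocity: (41/191) -> +(191/41)
  reduce: (27/41)
  reciprocity: (27/41) -> +(41/27)
  reduce: (14/27)
  pull out 2: (2/27) = -1  (since 27 mod 8 = 3)
  reciprocity: (7/27) -> -(27/7)
  reduce: (6/7)
  pull out 2: (2/7) = +1  (since 7 mod 8 = 7)
  reciprocity: (3/7) -> -(7/3)
  reduce: (1/3)
  (1/3) = 1
Product of signs = 1

1


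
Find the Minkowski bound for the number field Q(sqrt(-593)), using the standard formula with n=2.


d = -593, d mod 4 = 3, so disc(K) = 4d = -2372; |disc(K)| = 2372
Imaginary quadratic field, so n = 2, s = r2 = 1, r1 = 0
M = (n!/n^n) * (4/pi)^s * sqrt(|disc(K)|) = (2!/2^2) * (4/pi)^1 * sqrt(2372)
= 0.5 * 1.273240 * 48.703183
= 31.0054

31.0054


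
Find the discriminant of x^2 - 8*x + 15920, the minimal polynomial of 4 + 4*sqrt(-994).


The element 4 + 4*sqrt(-994) has minimal polynomial:
x^2 - 8*x + 15920
Discriminant = (-8)^2 - 4*(15920)
= 64 - 63680
= -63616

-63616


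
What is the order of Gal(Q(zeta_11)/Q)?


|Gal(Q(zeta_11)/Q)| = phi(11)
= 10

10


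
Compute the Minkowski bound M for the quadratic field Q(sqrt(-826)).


d = -826, d mod 4 = 2, so disc(K) = 4d = -3304; |disc(K)| = 3304
Imaginary quadratic field, so n = 2, s = r2 = 1, r1 = 0
M = (n!/n^n) * (4/pi)^s * sqrt(|disc(K)|) = (2!/2^2) * (4/pi)^1 * sqrt(3304)
= 0.5 * 1.273240 * 57.480431
= 36.5932

36.5932


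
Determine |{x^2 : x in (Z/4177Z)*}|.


For prime p, the number of non-zero quadratic residues is (p-1)/2.
= (4177-1)/2
= 2088

2088


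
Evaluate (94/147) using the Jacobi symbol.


Compute (94/147) via quadratic reciprocity:
  pull out 2: (2/147) = -1  (since 147 mod 8 = 3)
  reciprocity: (47/147) -> -(147/47)
  reduce: (6/47)
  pull out 2: (2/47) = +1  (since 47 mod 8 = 7)
  reciprocity: (3/47) -> -(47/3)
  reduce: (2/3)
  pull out 2: (2/3) = -1  (since 3 mod 8 = 3)
  (1/3) = 1
Product of signs = 1

1


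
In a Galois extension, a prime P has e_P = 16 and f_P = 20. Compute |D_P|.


|D_P| = e * f
= 16 * 20
= 320

320


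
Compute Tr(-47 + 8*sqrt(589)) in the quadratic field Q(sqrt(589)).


Tr(a + b*sqrt(d)) = (a + b*sqrt(d)) + (a - b*sqrt(d)) = 2a
= 2 * (-47)
= -94

-94


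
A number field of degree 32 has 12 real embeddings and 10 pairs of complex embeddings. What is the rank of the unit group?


By Dirichlet's unit theorem:
rank = r1 + r2 - 1
= 12 + 10 - 1
= 21

21


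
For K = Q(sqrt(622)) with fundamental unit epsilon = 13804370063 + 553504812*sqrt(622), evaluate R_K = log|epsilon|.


epsilon = 13804370063 + 553504812*sqrt(622)
= 2.7609e+10
R = ln(2.7609e+10)
= 24.0414

24.0414


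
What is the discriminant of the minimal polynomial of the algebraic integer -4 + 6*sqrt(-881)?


The element -4 + 6*sqrt(-881) has minimal polynomial:
x^2 + 8*x + 31732
Discriminant = (8)^2 - 4*(31732)
= 64 - 126928
= -126864

-126864


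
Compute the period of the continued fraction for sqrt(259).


Run the CF algorithm for sqrt(259).
a_0 = floor(sqrt(259)) = 16; set m_0=0, q_0=1.
Recurrence: m' = q*a - m,  q' = (d - m'^2)/q,  a' = floor((a_0 + m')/q').
  step 1: m=16, q=3, a=10
  step 2: m=14, q=21, a=1
  step 3: m=7, q=10, a=2
  step 4: m=13, q=9, a=3
  step 5: m=14, q=7, a=4
  step 6: m=14, q=9, a=3
  step 7: m=13, q=10, a=2
  step 8: m=7, q=21, a=1
  step 9: m=14, q=3, a=10
  step 10: m=16, q=1, a=32
a_10 = 2*a_0 = 32, so the period closes here.
sqrt(259) = [16; 10, 1, 2, 3, 4, 3, 2, 1, 10, 32]
Period length = 10

10


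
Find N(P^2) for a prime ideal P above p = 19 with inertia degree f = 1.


N(P^a) = p^(a*f)
= 19^(2*1)
= 19^2
= 361

361


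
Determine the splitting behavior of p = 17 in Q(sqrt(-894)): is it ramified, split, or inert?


K = Q(sqrt(-894)). Since d mod 4 = 2, disc(K) = -3576.
Check p | disc: -3576 mod 17 = 11.
p does not divide disc. Compute Legendre symbol (d/p):
7^((17-1)/2) mod 17 = -1
(d/p) = -1, so p is inert: (p) stays prime with e=1, f=2, g=1.
Therefore p is inert.

inert


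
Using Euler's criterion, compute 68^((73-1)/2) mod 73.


p = 73 is prime and the exponent is (p-1)/2 = 36, so by Euler's criterion 68^36 = (68/73) = +1 or -1 mod 73.
Compute by square-and-multiply:
  36 = 32 + 4 (binary 100100)
  Repeated squaring mod 73: 68^1 = 68, 68^2 = 25, 68^4 = 41, 68^8 = 2, 68^16 = 4, 68^32 = 16
  68^36 = 68^32 * 68^4 = 16 * 41 mod 73
    16 * 41 = 656 = 72 mod 73
  68^36 = 72 mod 73
Result 72 = p - 1 = -1 mod 73: 68 is a quadratic non-residue mod 73. As a residue in [0, p-1] the value is 72.
68^36 mod 73 = 72

72


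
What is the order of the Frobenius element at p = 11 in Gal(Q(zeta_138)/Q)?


The Frobenius at p in Gal(Q(zeta_n)/Q) = (Z/nZ)* is the class of p, so its order is ord_138(11), the smallest k >= 1 with 11^k = 1 mod 138.
n = 138 = 2 * 3 * 23, phi(138) = 44; the order divides phi(n).
Divisors of 44: 1, 2, 4, 11, 22, 44
Repeated squaring mod 138: 11^1 = 11, 11^2 = 121, 11^4 = 13, 11^8 = 31, 11^16 = 133, 11^32 = 25
Test divisors in increasing order:
  k=1: 11^1 = 11 mod 138
  k=2: 11^2 = 121 mod 138
  k=4: 11^4 = 13 mod 138
  k=11: 11^11 = 31 * 121 * 11 = 137 mod 138
  k=22: 11^22 = 133 * 13 * 121 = 1 mod 138  <- first divisor giving 1
Order = 22

22


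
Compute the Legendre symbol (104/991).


p = 991 is prime, so compute (104/991) with the reciprocity algorithm (Jacobi-symbol steps: pull out 2s via (2/n), flip via reciprocity, reduce):
  pull out 2: (2/991) = +1  (since 991 mod 8 = 7)
  pull out 2: (2/991) = +1  (since 991 mod 8 = 7)
  pull out 2: (2/991) = +1  (since 991 mod 8 = 7)
  reciprocity: (13/991) -> +(991/13)
  reduce: (3/13)
  reciprocity: (3/13) -> +(13/3)
  reduce: (1/3)
  (1/3) = 1
Product of signs = 1
(104/991) = 1

1


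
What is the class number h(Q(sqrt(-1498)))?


K = Q(sqrt(-1498)). d mod 4 = 2, so D = disc(K) = 4d = -5992
h(K) equals the number of primitive reduced positive-definite forms (a, b, c) = a*x^2 + b*x*y + c*y^2 with b^2 - 4ac = D,
where reduced means |b| <= a <= c, with b >= 0 whenever |b| = a or a = c, and primitive means gcd(a, b, c) = 1.
Reduced forces 3a^2 <= |D| = 5992, so 1 <= a <= 44; b must have the parity of D, and c = (b^2 - D)/(4a) must be an integer >= a.
Enumerate a = 1..44, b in [-a, a]:
  a=1: (1, 0, 1498)  [1]
  a=2: (2, 0, 749)  [1]
  a=3..6: none
  a=7: (7, 0, 214)  [1]
  a=8..10: none
  a=11: (11, -6, 137), (11, 6, 137)  [2]
  a=12: none
  a=13: (13, -12, 118), (13, 12, 118)  [2]
  a=14: (14, 0, 107)  [1]
  a=15..16: none
  a=17: (17, -14, 91), (17, 14, 91)  [2]
  a=18..21: none
  a=22: (22, -16, 71), (22, 16, 71)  [2]
  a=23..25: none
  a=26: (26, -12, 59), (26, 12, 59)  [2]
  a=27..33: none
  a=34: (34, -20, 47), (34, 20, 47)  [2]
  a=35..44: none
Total reduced forms: 1 + 1 + 1 + 2 + 2 + 1 + 2 + 2 + 2 + 2 = 16
h = 16

16


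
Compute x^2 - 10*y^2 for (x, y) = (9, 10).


x^2 - d*y^2
= 9^2 - 10*10^2
= 81 - 1000
= -919

-919


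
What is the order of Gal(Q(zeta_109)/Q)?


|Gal(Q(zeta_109)/Q)| = phi(109)
= 108

108


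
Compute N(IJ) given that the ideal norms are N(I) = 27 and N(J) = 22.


N(IJ) = N(I) * N(J)
= 27 * 22
= 594

594


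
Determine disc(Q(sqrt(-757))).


For K = Q(sqrt(d)) with d squarefree: disc(K) = d if d = 1 mod 4, and disc(K) = 4d if d = 2 or 3 mod 4.
Here d = -757, and d mod 4 = 3.
d = 3 mod 4, not 1 (O_K = Z[sqrt(d)]), so disc(K) = 4d = 4 * (-757) = -3028

-3028


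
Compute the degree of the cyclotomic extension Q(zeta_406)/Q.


The degree equals Euler's totient phi(406).
406 = 2 * 7 * 29
phi(406) = 168

168


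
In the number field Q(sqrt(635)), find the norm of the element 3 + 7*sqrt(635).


N(a + b*sqrt(d)) = a^2 - d*b^2
= (3)^2 - (635)*(7)^2
= 9 - 31115
= -31106

-31106


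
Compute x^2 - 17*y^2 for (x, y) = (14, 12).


x^2 - d*y^2
= 14^2 - 17*12^2
= 196 - 2448
= -2252

-2252


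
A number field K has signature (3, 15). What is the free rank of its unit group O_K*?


By Dirichlet's unit theorem:
rank = r1 + r2 - 1
= 3 + 15 - 1
= 17

17


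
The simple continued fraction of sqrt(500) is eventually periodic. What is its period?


Run the CF algorithm for sqrt(500).
a_0 = floor(sqrt(500)) = 22; set m_0=0, q_0=1.
Recurrence: m' = q*a - m,  q' = (d - m'^2)/q,  a' = floor((a_0 + m')/q').
  step 1: m=22, q=16, a=2
  step 2: m=10, q=25, a=1
  step 3: m=15, q=11, a=3
  step 4: m=18, q=16, a=2
  step 5: m=14, q=19, a=1
  step 6: m=5, q=25, a=1
  step 7: m=20, q=4, a=10
  step 8: m=20, q=25, a=1
  step 9: m=5, q=19, a=1
  step 10: m=14, q=16, a=2
  step 11: m=18, q=11, a=3
  step 12: m=15, q=25, a=1
  step 13: m=10, q=16, a=2
  step 14: m=22, q=1, a=44
a_14 = 2*a_0 = 44, so the period closes here.
sqrt(500) = [22; 2, 1, 3, 2, 1, 1, 10, 1, 1, 2, 3, 1, 2, 44]
Period length = 14

14


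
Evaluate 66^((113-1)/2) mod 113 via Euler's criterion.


p = 113 is prime and the exponent is (p-1)/2 = 56, so by Euler's criterion 66^56 = (66/113) = +1 or -1 mod 113.
Compute by square-and-multiply:
  56 = 32 + 16 + 8 (binary 111000)
  Repeated squaring mod 113: 66^1 = 66, 66^2 = 62, 66^4 = 2, 66^8 = 4, 66^16 = 16, 66^32 = 30
  66^56 = 66^32 * 66^16 * 66^8 = 30 * 16 * 4 mod 113
    30 * 16 = 480 = 28 mod 113
    28 * 4 = 112 = 112 mod 113
  66^56 = 112 mod 113
Result 112 = p - 1 = -1 mod 113: 66 is a quadratic non-residue mod 113. As a residue in [0, p-1] the value is 112.
66^56 mod 113 = 112

112


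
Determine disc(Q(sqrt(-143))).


For K = Q(sqrt(d)) with d squarefree: disc(K) = d if d = 1 mod 4, and disc(K) = 4d if d = 2 or 3 mod 4.
Here d = -143, and d mod 4 = 1.
d = 1 mod 4 (O_K = Z[(1+sqrt(d))/2]), so disc(K) = d = -143

-143


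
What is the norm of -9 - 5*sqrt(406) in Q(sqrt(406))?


N(a + b*sqrt(d)) = a^2 - d*b^2
= (-9)^2 - (406)*(-5)^2
= 81 - 10150
= -10069

-10069


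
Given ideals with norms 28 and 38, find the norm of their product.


N(IJ) = N(I) * N(J)
= 28 * 38
= 1064

1064


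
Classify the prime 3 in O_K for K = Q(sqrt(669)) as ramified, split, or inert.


K = Q(sqrt(669)). Since d mod 4 = 1, disc(K) = 669.
Check p | disc: 669 mod 3 = 0.
p divides disc, so p ramifies: (p) = P^2 with e=2, f=1, g=1.
Therefore p is ramified.

ramified


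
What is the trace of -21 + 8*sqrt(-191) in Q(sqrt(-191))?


Tr(a + b*sqrt(d)) = (a + b*sqrt(d)) + (a - b*sqrt(d)) = 2a
= 2 * (-21)
= -42

-42


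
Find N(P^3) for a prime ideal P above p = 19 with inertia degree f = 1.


N(P^a) = p^(a*f)
= 19^(3*1)
= 19^3
= 6859

6859


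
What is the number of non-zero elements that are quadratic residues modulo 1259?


For prime p, the number of non-zero quadratic residues is (p-1)/2.
= (1259-1)/2
= 629

629


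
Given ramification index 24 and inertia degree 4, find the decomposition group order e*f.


|D_P| = e * f
= 24 * 4
= 96

96


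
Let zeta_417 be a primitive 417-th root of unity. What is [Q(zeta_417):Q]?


The degree equals Euler's totient phi(417).
417 = 3 * 139
phi(417) = 276

276


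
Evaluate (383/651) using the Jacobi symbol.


Compute (383/651) via quadratic reciprocity:
  reciprocity: (383/651) -> -(651/383)
  reduce: (268/383)
  pull out 2: (2/383) = +1  (since 383 mod 8 = 7)
  pull out 2: (2/383) = +1  (since 383 mod 8 = 7)
  reciprocity: (67/383) -> -(383/67)
  reduce: (48/67)
  pull out 2: (2/67) = -1  (since 67 mod 8 = 3)
  pull out 2: (2/67) = -1  (since 67 mod 8 = 3)
  pull out 2: (2/67) = -1  (since 67 mod 8 = 3)
  pull out 2: (2/67) = -1  (since 67 mod 8 = 3)
  reciprocity: (3/67) -> -(67/3)
  reduce: (1/3)
  (1/3) = 1
Product of signs = -1

-1


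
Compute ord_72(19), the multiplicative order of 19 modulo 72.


We want ord_72(19), the smallest k >= 1 with 19^k = 1 mod 72.
n = 72 = 2^3 * 3^2, phi(72) = 24; the order divides phi(n).
Divisors of 24: 1, 2, 3, 4, 6, 8, 12, 24
Repeated squaring mod 72: 19^1 = 19, 19^2 = 1, 19^4 = 1, 19^8 = 1, 19^16 = 1
Test divisors in increasing order:
  k=1: 19^1 = 19 mod 72
  k=2: 19^2 = 1 mod 72  <- first divisor giving 1
Order = 2

2


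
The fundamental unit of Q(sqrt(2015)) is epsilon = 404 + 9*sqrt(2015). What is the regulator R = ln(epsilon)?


epsilon = 404 + 9*sqrt(2015)
= 807.9988
R = ln(807.9988)
= 6.6946

6.6946


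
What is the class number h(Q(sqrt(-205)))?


K = Q(sqrt(-205)). d mod 4 = 3, so D = disc(K) = 4d = -820
h(K) equals the number of primitive reduced positive-definite forms (a, b, c) = a*x^2 + b*x*y + c*y^2 with b^2 - 4ac = D,
where reduced means |b| <= a <= c, with b >= 0 whenever |b| = a or a = c, and primitive means gcd(a, b, c) = 1.
Reduced forces 3a^2 <= |D| = 820, so 1 <= a <= 16; b must have the parity of D, and c = (b^2 - D)/(4a) must be an integer >= a.
Enumerate a = 1..16, b in [-a, a]:
  a=1: (1, 0, 205)  [1]
  a=2: (2, 2, 103)  [1]
  a=3..4: none
  a=5: (5, 0, 41)  [1]
  a=6..9: none
  a=10: (10, 10, 23)  [1]
  a=11: (11, -4, 19), (11, 4, 19)  [2]
  a=12: none
  a=13: (13, -8, 17), (13, 8, 17)  [2]
  a=14..16: none
Total reduced forms: 1 + 1 + 1 + 1 + 2 + 2 = 8
h = 8

8


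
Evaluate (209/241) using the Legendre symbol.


p = 241 is prime, so compute (209/241) with the reciprocity algorithm (Jacobi-symbol steps: pull out 2s via (2/n), flip via reciprocity, reduce):
  reciprocity: (209/241) -> +(241/209)
  reduce: (32/209)
  pull out 2: (2/209) = +1  (since 209 mod 8 = 1)
  pull out 2: (2/209) = +1  (since 209 mod 8 = 1)
  pull out 2: (2/209) = +1  (since 209 mod 8 = 1)
  pull out 2: (2/209) = +1  (since 209 mod 8 = 1)
  pull out 2: (2/209) = +1  (since 209 mod 8 = 1)
  (1/209) = 1
Product of signs = 1
(209/241) = 1

1


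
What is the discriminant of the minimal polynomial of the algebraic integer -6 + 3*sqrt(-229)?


The element -6 + 3*sqrt(-229) has minimal polynomial:
x^2 + 12*x + 2097
Discriminant = (12)^2 - 4*(2097)
= 144 - 8388
= -8244

-8244


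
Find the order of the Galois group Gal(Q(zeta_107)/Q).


|Gal(Q(zeta_107)/Q)| = phi(107)
= 106

106


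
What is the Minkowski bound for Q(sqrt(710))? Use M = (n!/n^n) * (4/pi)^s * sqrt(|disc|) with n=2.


d = 710, d mod 4 = 2, so disc(K) = 4d = 2840; |disc(K)| = 2840
Real quadratic field, so n = 2, s = r2 = 0, r1 = 2
M = (n!/n^n) * (4/pi)^s * sqrt(|disc(K)|) = (2!/2^2) * (4/pi)^0 * sqrt(2840)
= 0.5 * 1.000000 * 53.291650
= 26.6458

26.6458


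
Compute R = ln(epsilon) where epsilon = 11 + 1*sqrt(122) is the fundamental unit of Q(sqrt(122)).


epsilon = 11 + 1*sqrt(122)
= 22.0454
R = ln(22.0454)
= 3.0931

3.0931


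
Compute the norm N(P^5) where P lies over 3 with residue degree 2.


N(P^a) = p^(a*f)
= 3^(5*2)
= 3^10
= 59049

59049


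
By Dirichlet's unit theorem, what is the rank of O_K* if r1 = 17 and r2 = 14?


By Dirichlet's unit theorem:
rank = r1 + r2 - 1
= 17 + 14 - 1
= 30

30


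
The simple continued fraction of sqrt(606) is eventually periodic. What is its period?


Run the CF algorithm for sqrt(606).
a_0 = floor(sqrt(606)) = 24; set m_0=0, q_0=1.
Recurrence: m' = q*a - m,  q' = (d - m'^2)/q,  a' = floor((a_0 + m')/q').
  step 1: m=24, q=30, a=1
  step 2: m=6, q=19, a=1
  step 3: m=13, q=23, a=1
  step 4: m=10, q=22, a=1
  step 5: m=12, q=21, a=1
  step 6: m=9, q=25, a=1
  step 7: m=16, q=14, a=2
  step 8: m=12, q=33, a=1
  step 9: m=21, q=5, a=9
  step 10: m=24, q=6, a=8
  step 11: m=24, q=5, a=9
  step 12: m=21, q=33, a=1
  step 13: m=12, q=14, a=2
  step 14: m=16, q=25, a=1
  step 15: m=9, q=21, a=1
  step 16: m=12, q=22, a=1
  step 17: m=10, q=23, a=1
  step 18: m=13, q=19, a=1
  step 19: m=6, q=30, a=1
  step 20: m=24, q=1, a=48
a_20 = 2*a_0 = 48, so the period closes here.
sqrt(606) = [24; 1, 1, 1, 1, 1, 1, 2, 1, 9, 8, 9, 1, 2, 1, 1, 1, 1, 1, 1, 48]
Period length = 20

20


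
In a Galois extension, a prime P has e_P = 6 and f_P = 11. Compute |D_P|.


|D_P| = e * f
= 6 * 11
= 66

66


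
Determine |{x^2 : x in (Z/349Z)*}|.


For prime p, the number of non-zero quadratic residues is (p-1)/2.
= (349-1)/2
= 174

174


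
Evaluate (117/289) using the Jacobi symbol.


Compute (117/289) via quadratic reciprocity:
  reciprocity: (117/289) -> +(289/117)
  reduce: (55/117)
  reciprocity: (55/117) -> +(117/55)
  reduce: (7/55)
  reciprocity: (7/55) -> -(55/7)
  reduce: (6/7)
  pull out 2: (2/7) = +1  (since 7 mod 8 = 7)
  reciprocity: (3/7) -> -(7/3)
  reduce: (1/3)
  (1/3) = 1
Product of signs = 1

1


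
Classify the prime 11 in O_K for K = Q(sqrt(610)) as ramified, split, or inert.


K = Q(sqrt(610)). Since d mod 4 = 2, disc(K) = 2440.
Check p | disc: 2440 mod 11 = 9.
p does not divide disc. Compute Legendre symbol (d/p):
5^((11-1)/2) mod 11 = 1
(d/p) = 1, so p splits: (p) = P*P' with e=1, f=1, g=2.
Therefore p is split.

split


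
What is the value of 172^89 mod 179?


p = 179 is prime and the exponent is (p-1)/2 = 89, so by Euler's criterion 172^89 = (172/179) = +1 or -1 mod 179.
Compute by square-and-multiply:
  89 = 64 + 16 + 8 + 1 (binary 1011001)
  Repeated squaring mod 179: 172^1 = 172, 172^2 = 49, 172^4 = 74, 172^8 = 106, 172^16 = 138, 172^32 = 70, 172^64 = 67
  172^89 = 172^64 * 172^16 * 172^8 * 172^1 = 67 * 138 * 106 * 172 mod 179
    67 * 138 = 9246 = 117 mod 179
    117 * 106 = 12402 = 51 mod 179
    51 * 172 = 8772 = 1 mod 179
  172^89 = 1 mod 179
Result 1: 172 is a quadratic residue mod 179.
172^89 mod 179 = 1

1


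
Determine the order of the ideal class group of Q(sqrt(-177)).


K = Q(sqrt(-177)). d mod 4 = 3, so D = disc(K) = 4d = -708
h(K) equals the number of primitive reduced positive-definite forms (a, b, c) = a*x^2 + b*x*y + c*y^2 with b^2 - 4ac = D,
where reduced means |b| <= a <= c, with b >= 0 whenever |b| = a or a = c, and primitive means gcd(a, b, c) = 1.
Reduced forces 3a^2 <= |D| = 708, so 1 <= a <= 15; b must have the parity of D, and c = (b^2 - D)/(4a) must be an integer >= a.
Enumerate a = 1..15, b in [-a, a]:
  a=1: (1, 0, 177)  [1]
  a=2: (2, 2, 89)  [1]
  a=3: (3, 0, 59)  [1]
  a=4..5: none
  a=6: (6, 6, 31)  [1]
  a=7..15: none
Total reduced forms: 1 + 1 + 1 + 1 = 4
h = 4

4


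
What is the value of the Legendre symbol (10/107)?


p = 107 is prime, so compute (10/107) with the reciprocity algorithm (Jacobi-symbol steps: pull out 2s via (2/n), flip via reciprocity, reduce):
  pull out 2: (2/107) = -1  (since 107 mod 8 = 3)
  reciprocity: (5/107) -> +(107/5)
  reduce: (2/5)
  pull out 2: (2/5) = -1  (since 5 mod 8 = 5)
  (1/5) = 1
Product of signs = 1
(10/107) = 1

1


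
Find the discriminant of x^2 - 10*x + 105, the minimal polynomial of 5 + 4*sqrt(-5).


The element 5 + 4*sqrt(-5) has minimal polynomial:
x^2 - 10*x + 105
Discriminant = (-10)^2 - 4*(105)
= 100 - 420
= -320

-320


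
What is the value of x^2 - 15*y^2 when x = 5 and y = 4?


x^2 - d*y^2
= 5^2 - 15*4^2
= 25 - 240
= -215

-215


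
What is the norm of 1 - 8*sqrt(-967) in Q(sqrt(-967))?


N(a + b*sqrt(d)) = a^2 - d*b^2
= (1)^2 - (-967)*(-8)^2
= 1 + 61888
= 61889

61889


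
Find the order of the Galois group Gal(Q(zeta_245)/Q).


|Gal(Q(zeta_245)/Q)| = phi(245)
= 168

168


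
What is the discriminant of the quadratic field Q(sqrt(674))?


For K = Q(sqrt(d)) with d squarefree: disc(K) = d if d = 1 mod 4, and disc(K) = 4d if d = 2 or 3 mod 4.
Here d = 674, and d mod 4 = 2.
d = 2 mod 4, not 1 (O_K = Z[sqrt(d)]), so disc(K) = 4d = 4 * (674) = 2696

2696


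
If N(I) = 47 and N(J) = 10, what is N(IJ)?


N(IJ) = N(I) * N(J)
= 47 * 10
= 470

470


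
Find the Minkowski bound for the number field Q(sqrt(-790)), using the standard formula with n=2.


d = -790, d mod 4 = 2, so disc(K) = 4d = -3160; |disc(K)| = 3160
Imaginary quadratic field, so n = 2, s = r2 = 1, r1 = 0
M = (n!/n^n) * (4/pi)^s * sqrt(|disc(K)|) = (2!/2^2) * (4/pi)^1 * sqrt(3160)
= 0.5 * 1.273240 * 56.213877
= 35.7869

35.7869


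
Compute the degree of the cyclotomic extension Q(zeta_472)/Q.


The degree equals Euler's totient phi(472).
472 = 2^3 * 59
phi(472) = 232

232


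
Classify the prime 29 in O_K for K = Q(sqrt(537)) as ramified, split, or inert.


K = Q(sqrt(537)). Since d mod 4 = 1, disc(K) = 537.
Check p | disc: 537 mod 29 = 15.
p does not divide disc. Compute Legendre symbol (d/p):
15^((29-1)/2) mod 29 = -1
(d/p) = -1, so p is inert: (p) stays prime with e=1, f=2, g=1.
Therefore p is inert.

inert


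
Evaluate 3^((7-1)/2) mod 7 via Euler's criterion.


p = 7 is prime and the exponent is (p-1)/2 = 3, so by Euler's criterion 3^3 = (3/7) = +1 or -1 mod 7.
Compute by square-and-multiply:
  3 = 2 + 1 (binary 11)
  Repeated squaring mod 7: 3^1 = 3, 3^2 = 2
  3^3 = 3^2 * 3^1 = 2 * 3 mod 7
    2 * 3 = 6 = 6 mod 7
  3^3 = 6 mod 7
Result 6 = p - 1 = -1 mod 7: 3 is a quadratic non-residue mod 7. As a residue in [0, p-1] the value is 6.
3^3 mod 7 = 6

6


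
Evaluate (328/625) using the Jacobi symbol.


Compute (328/625) via quadratic reciprocity:
  pull out 2: (2/625) = +1  (since 625 mod 8 = 1)
  pull out 2: (2/625) = +1  (since 625 mod 8 = 1)
  pull out 2: (2/625) = +1  (since 625 mod 8 = 1)
  reciprocity: (41/625) -> +(625/41)
  reduce: (10/41)
  pull out 2: (2/41) = +1  (since 41 mod 8 = 1)
  reciprocity: (5/41) -> +(41/5)
  reduce: (1/5)
  (1/5) = 1
Product of signs = 1

1


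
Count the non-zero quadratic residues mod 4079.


For prime p, the number of non-zero quadratic residues is (p-1)/2.
= (4079-1)/2
= 2039

2039


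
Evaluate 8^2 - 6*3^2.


x^2 - d*y^2
= 8^2 - 6*3^2
= 64 - 54
= 10

10


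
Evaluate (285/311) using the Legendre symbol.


p = 311 is prime, so compute (285/311) with the reciprocity algorithm (Jacobi-symbol steps: pull out 2s via (2/n), flip via reciprocity, reduce):
  reciprocity: (285/311) -> +(311/285)
  reduce: (26/285)
  pull out 2: (2/285) = -1  (since 285 mod 8 = 5)
  reciprocity: (13/285) -> +(285/13)
  reduce: (12/13)
  pull out 2: (2/13) = -1  (since 13 mod 8 = 5)
  pull out 2: (2/13) = -1  (since 13 mod 8 = 5)
  reciprocity: (3/13) -> +(13/3)
  reduce: (1/3)
  (1/3) = 1
Product of signs = -1
(285/311) = -1

-1


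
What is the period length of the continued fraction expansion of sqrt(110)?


Run the CF algorithm for sqrt(110).
a_0 = floor(sqrt(110)) = 10; set m_0=0, q_0=1.
Recurrence: m' = q*a - m,  q' = (d - m'^2)/q,  a' = floor((a_0 + m')/q').
  step 1: m=10, q=10, a=2
  step 2: m=10, q=1, a=20
a_2 = 2*a_0 = 20, so the period closes here.
sqrt(110) = [10; 2, 20]
Period length = 2

2


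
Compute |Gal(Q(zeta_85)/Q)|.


|Gal(Q(zeta_85)/Q)| = phi(85)
= 64

64


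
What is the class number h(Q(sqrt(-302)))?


K = Q(sqrt(-302)). d mod 4 = 2, so D = disc(K) = 4d = -1208
h(K) equals the number of primitive reduced positive-definite forms (a, b, c) = a*x^2 + b*x*y + c*y^2 with b^2 - 4ac = D,
where reduced means |b| <= a <= c, with b >= 0 whenever |b| = a or a = c, and primitive means gcd(a, b, c) = 1.
Reduced forces 3a^2 <= |D| = 1208, so 1 <= a <= 20; b must have the parity of D, and c = (b^2 - D)/(4a) must be an integer >= a.
Enumerate a = 1..20, b in [-a, a]:
  a=1: (1, 0, 302)  [1]
  a=2: (2, 0, 151)  [1]
  a=3: (3, -2, 101), (3, 2, 101)  [2]
  a=4..5: none
  a=6: (6, -4, 51), (6, 4, 51)  [2]
  a=7..8: none
  a=9: (9, -4, 34), (9, 4, 34)  [2]
  a=10..12: none
  a=13: (13, -12, 26), (13, 12, 26)  [2]
  a=14..16: none
  a=17: (17, -4, 18), (17, 4, 18)  [2]
  a=18..20: none
Total reduced forms: 1 + 1 + 2 + 2 + 2 + 2 + 2 = 12
h = 12

12


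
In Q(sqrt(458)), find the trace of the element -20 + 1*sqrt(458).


Tr(a + b*sqrt(d)) = (a + b*sqrt(d)) + (a - b*sqrt(d)) = 2a
= 2 * (-20)
= -40

-40


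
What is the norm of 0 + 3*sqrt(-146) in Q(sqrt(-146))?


N(a + b*sqrt(d)) = a^2 - d*b^2
= (0)^2 - (-146)*(3)^2
= 0 + 1314
= 1314

1314


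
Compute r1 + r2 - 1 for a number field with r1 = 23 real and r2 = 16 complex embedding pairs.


By Dirichlet's unit theorem:
rank = r1 + r2 - 1
= 23 + 16 - 1
= 38

38


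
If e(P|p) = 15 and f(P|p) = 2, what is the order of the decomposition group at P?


|D_P| = e * f
= 15 * 2
= 30

30


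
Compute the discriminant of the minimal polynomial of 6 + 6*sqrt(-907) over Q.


The element 6 + 6*sqrt(-907) has minimal polynomial:
x^2 - 12*x + 32688
Discriminant = (-12)^2 - 4*(32688)
= 144 - 130752
= -130608

-130608


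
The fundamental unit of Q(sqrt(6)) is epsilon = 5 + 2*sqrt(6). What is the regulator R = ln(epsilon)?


epsilon = 5 + 2*sqrt(6)
= 9.8990
R = ln(9.8990)
= 2.2924

2.2924


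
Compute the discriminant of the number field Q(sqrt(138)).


For K = Q(sqrt(d)) with d squarefree: disc(K) = d if d = 1 mod 4, and disc(K) = 4d if d = 2 or 3 mod 4.
Here d = 138, and d mod 4 = 2.
d = 2 mod 4, not 1 (O_K = Z[sqrt(d)]), so disc(K) = 4d = 4 * (138) = 552

552


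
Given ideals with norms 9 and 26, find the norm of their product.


N(IJ) = N(I) * N(J)
= 9 * 26
= 234

234


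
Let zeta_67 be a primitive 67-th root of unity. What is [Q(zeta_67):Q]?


The degree equals Euler's totient phi(67).
67 = 67
phi(67) = 66

66


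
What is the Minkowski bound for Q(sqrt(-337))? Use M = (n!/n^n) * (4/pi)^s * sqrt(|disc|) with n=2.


d = -337, d mod 4 = 3, so disc(K) = 4d = -1348; |disc(K)| = 1348
Imaginary quadratic field, so n = 2, s = r2 = 1, r1 = 0
M = (n!/n^n) * (4/pi)^s * sqrt(|disc(K)|) = (2!/2^2) * (4/pi)^1 * sqrt(1348)
= 0.5 * 1.273240 * 36.715120
= 23.3736

23.3736


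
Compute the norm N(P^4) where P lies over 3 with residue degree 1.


N(P^a) = p^(a*f)
= 3^(4*1)
= 3^4
= 81

81


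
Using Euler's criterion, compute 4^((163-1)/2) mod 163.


p = 163 is prime and the exponent is (p-1)/2 = 81, so by Euler's criterion 4^81 = (4/163) = +1 or -1 mod 163.
Compute by square-and-multiply:
  81 = 64 + 16 + 1 (binary 1010001)
  Repeated squaring mod 163: 4^1 = 4, 4^2 = 16, 4^4 = 93, 4^8 = 10, 4^16 = 100, 4^32 = 57, 4^64 = 152
  4^81 = 4^64 * 4^16 * 4^1 = 152 * 100 * 4 mod 163
    152 * 100 = 15200 = 41 mod 163
    41 * 4 = 164 = 1 mod 163
  4^81 = 1 mod 163
Result 1: 4 is a quadratic residue mod 163.
4^81 mod 163 = 1

1


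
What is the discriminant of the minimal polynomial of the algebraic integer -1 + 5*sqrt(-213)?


The element -1 + 5*sqrt(-213) has minimal polynomial:
x^2 + 2*x + 5326
Discriminant = (2)^2 - 4*(5326)
= 4 - 21304
= -21300

-21300


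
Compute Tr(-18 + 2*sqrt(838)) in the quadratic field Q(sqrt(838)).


Tr(a + b*sqrt(d)) = (a + b*sqrt(d)) + (a - b*sqrt(d)) = 2a
= 2 * (-18)
= -36

-36


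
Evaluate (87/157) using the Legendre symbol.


p = 157 is prime, so compute (87/157) with the reciprocity algorithm (Jacobi-symbol steps: pull out 2s via (2/n), flip via reciprocity, reduce):
  reciprocity: (87/157) -> +(157/87)
  reduce: (70/87)
  pull out 2: (2/87) = +1  (since 87 mod 8 = 7)
  reciprocity: (35/87) -> -(87/35)
  reduce: (17/35)
  reciprocity: (17/35) -> +(35/17)
  reduce: (1/17)
  (1/17) = 1
Product of signs = -1
(87/157) = -1

-1


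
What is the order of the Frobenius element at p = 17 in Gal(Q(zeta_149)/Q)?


The Frobenius at p in Gal(Q(zeta_n)/Q) = (Z/nZ)* is the class of p, so its order is ord_149(17), the smallest k >= 1 with 17^k = 1 mod 149.
n = 149 = 149, phi(149) = 148; the order divides phi(n).
Divisors of 148: 1, 2, 4, 37, 74, 148
Repeated squaring mod 149: 17^1 = 17, 17^2 = 140, 17^4 = 81, 17^8 = 5, 17^16 = 25, 17^32 = 29, 17^64 = 96, 17^128 = 127
Test divisors in increasing order:
  k=1: 17^1 = 17 mod 149
  k=2: 17^2 = 140 mod 149
  k=4: 17^4 = 81 mod 149
  k=37: 17^37 = 29 * 81 * 17 = 1 mod 149  <- first divisor giving 1
Order = 37

37


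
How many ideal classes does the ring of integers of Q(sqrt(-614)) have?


K = Q(sqrt(-614)). d mod 4 = 2, so D = disc(K) = 4d = -2456
h(K) equals the number of primitive reduced positive-definite forms (a, b, c) = a*x^2 + b*x*y + c*y^2 with b^2 - 4ac = D,
where reduced means |b| <= a <= c, with b >= 0 whenever |b| = a or a = c, and primitive means gcd(a, b, c) = 1.
Reduced forces 3a^2 <= |D| = 2456, so 1 <= a <= 28; b must have the parity of D, and c = (b^2 - D)/(4a) must be an integer >= a.
Enumerate a = 1..28, b in [-a, a]:
  a=1: (1, 0, 614)  [1]
  a=2: (2, 0, 307)  [1]
  a=3: (3, -2, 205), (3, 2, 205)  [2]
  a=4: none
  a=5: (5, -2, 123), (5, 2, 123)  [2]
  a=6: (6, -4, 103), (6, 4, 103)  [2]
  a=7: (7, -6, 89), (7, 6, 89)  [2]
  a=8: none
  a=9: (9, -8, 70), (9, 8, 70)  [2]
  a=10: (10, -8, 63), (10, 8, 63)  [2]
  a=11..12: none
  a=13: (13, -12, 50), (13, 12, 50)  [2]
  a=14: (14, -8, 45), (14, 8, 45)  [2]
  a=15: (15, -8, 42), (15, -2, 41), (15, 2, 41), (15, 8, 42)  [4]
  a=16: none
  a=17: (17, -14, 39), (17, 14, 39)  [2]
  a=18: (18, -8, 35), (18, 8, 35)  [2]
  a=19..20: none
  a=21: (21, -20, 34), (21, -8, 30), (21, 8, 30), (21, 20, 34)  [4]
  a=22..24: none
  a=25: (25, -12, 26), (25, 12, 26)  [2]
  a=26: none
  a=27: (27, -26, 29), (27, 26, 29)  [2]
  a=28: none
Total reduced forms: 1 + 1 + 2 + 2 + 2 + 2 + 2 + 2 + 2 + 2 + 4 + 2 + 2 + 4 + 2 + 2 = 34
h = 34

34
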